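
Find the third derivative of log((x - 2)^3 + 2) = (6*x^6 - 72*x^5 + 360*x^4 - 1044*x^3 + 1944*x^2 - 2160*x + 1080)/(x^9 - 18*x^8 + 144*x^7 - 666*x^6 + 1944*x^5 - 3672*x^4 + 4428*x^3 - 3240*x^2 + 1296*x - 216)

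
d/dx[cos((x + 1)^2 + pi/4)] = -2*x*sin(x^2 + 2*x + pi/4 + 1) - 2*sin(x^2 + 2*x + pi/4 + 1)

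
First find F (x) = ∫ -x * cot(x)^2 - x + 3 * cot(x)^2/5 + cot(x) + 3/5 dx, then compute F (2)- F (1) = 7*cot(2)/5 - 2*cot(1)/5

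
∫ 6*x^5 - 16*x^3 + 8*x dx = x^6 - 4*x^4 + 4*x^2 + C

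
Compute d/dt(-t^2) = -2*t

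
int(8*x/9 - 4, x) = 4*x^2/9 - 4*x + C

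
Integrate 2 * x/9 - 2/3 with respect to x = x^2/9 - 2*x/3 + C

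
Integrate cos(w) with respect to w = sin(w) + C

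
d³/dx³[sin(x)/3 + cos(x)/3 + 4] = sin(x)/3 - cos(x)/3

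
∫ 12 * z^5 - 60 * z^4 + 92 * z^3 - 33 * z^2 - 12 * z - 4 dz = 2*z^6 - 12*z^5 + 23*z^4 - 11*z^3 - 6*z^2 - 4*z + C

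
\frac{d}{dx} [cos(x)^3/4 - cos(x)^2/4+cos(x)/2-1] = (3*sin(x)^2 + 2*cos(x) - 5)*sin(x)/4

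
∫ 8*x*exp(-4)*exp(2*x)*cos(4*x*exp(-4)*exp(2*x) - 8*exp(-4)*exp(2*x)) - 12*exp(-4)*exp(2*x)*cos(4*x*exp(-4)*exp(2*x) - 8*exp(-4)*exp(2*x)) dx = sin(4*(x - 2)*exp(2*x - 4)) + C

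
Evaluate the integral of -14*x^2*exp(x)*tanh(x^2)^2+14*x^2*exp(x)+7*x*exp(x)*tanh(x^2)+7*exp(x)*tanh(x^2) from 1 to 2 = -7*E*(-2*E*tanh(4) + tanh(1))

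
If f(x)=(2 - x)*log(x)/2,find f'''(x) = (x + 4)/(2*x^3)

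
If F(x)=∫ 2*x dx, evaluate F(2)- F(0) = 4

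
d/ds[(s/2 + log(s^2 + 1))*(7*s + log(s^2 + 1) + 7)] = (14*s^3 + 15*s^2*log(s^2 + 1) + 37*s^2 + 8*s*log(s^2 + 1) + 42*s + 15*log(s^2 + 1) + 7)/(2*s^2 + 2)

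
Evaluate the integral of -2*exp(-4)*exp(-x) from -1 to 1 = -2*exp(-3) + 2*exp(-5)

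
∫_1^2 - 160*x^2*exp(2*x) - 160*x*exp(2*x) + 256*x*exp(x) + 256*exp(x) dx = -5*(6 - 8*exp(2))^2 - 16*E + 5*(6 - 4*E)^2 + 32*exp(2)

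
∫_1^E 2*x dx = -1 + exp(2)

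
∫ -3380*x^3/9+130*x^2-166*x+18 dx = -845*x^4/9 + 130*x^3/3 - 83*x^2 + 18*x + C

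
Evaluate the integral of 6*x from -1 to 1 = 0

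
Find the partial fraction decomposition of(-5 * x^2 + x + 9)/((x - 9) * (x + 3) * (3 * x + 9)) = -37/(48*(x + 3)) + 13/(12*(x + 3)^2) - 43/(48*(x - 9))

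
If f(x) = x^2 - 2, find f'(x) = 2*x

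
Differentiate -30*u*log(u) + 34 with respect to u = -30*log(u) - 30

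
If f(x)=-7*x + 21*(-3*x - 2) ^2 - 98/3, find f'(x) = 378*x + 245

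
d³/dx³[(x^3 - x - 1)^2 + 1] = 120*x^3 - 48*x - 12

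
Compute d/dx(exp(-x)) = -exp(-x)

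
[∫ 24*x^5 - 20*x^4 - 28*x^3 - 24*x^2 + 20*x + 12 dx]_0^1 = 7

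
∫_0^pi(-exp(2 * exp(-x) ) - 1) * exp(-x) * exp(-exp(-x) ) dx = -E - exp(-exp(-pi)) + exp(-1) + exp(exp(-pi))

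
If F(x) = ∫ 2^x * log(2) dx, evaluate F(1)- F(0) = 1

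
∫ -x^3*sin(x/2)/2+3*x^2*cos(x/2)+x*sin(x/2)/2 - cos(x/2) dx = x*(x^2 - 1)*cos(x/2) + C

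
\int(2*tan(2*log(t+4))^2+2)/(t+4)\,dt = tan(2*log(t + 4)) + C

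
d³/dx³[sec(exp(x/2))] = (-exp(3*x/2)*sin(exp(x/2))/cos(exp(x/2)) + 6*exp(3*x/2)*sin(exp(x/2))/cos(exp(x/2))^3 + exp(x/2)*sin(exp(x/2))/cos(exp(x/2)) - 3*exp(x) + 6*exp(x)/cos(exp(x/2))^2)/(8*cos(exp(x/2)))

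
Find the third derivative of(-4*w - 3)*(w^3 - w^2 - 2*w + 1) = 6 - 96*w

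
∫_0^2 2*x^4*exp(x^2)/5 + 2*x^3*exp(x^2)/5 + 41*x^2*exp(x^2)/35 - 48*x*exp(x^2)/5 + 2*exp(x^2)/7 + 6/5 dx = 37/5 - 71*exp(4)/35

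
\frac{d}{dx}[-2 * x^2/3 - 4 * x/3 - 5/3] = -4*x/3 - 4/3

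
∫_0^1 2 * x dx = 1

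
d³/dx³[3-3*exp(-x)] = 3*exp(-x)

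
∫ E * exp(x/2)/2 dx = exp(x/2 + 1) + C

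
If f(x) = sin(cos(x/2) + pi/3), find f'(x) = -sin(x/2)*cos(cos(x/2) + pi/3)/2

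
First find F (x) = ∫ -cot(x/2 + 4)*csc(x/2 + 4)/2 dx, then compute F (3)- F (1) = csc(11/2) - csc(9/2)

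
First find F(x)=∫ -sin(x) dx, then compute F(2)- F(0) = -1 + cos(2)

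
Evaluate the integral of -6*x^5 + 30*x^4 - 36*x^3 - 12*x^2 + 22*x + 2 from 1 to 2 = -5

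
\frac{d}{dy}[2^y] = 2^y*log(2)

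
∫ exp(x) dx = exp(x) + C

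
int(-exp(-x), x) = exp(-x) + C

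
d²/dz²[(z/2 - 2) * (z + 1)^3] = 6*z^2 - 3*z - 9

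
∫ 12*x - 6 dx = 6*x^2 - 6*x + C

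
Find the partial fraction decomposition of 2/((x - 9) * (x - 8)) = -2/(x - 8) + 2/(x - 9)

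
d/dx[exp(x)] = exp(x)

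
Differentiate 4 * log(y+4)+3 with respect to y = 4/(y + 4)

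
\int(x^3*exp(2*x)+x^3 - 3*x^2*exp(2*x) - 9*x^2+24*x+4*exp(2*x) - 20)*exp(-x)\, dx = 2*(x - 2)^3*sinh(x) + C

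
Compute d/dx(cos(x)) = -sin(x)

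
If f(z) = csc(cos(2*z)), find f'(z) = 2*sin(2*z)*cot(cos(2*z))*csc(cos(2*z))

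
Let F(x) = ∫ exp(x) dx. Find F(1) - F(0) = -1 + E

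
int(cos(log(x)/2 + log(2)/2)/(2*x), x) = sin(log(2*x)/2) + C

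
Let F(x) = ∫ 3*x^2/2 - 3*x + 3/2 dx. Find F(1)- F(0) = 1/2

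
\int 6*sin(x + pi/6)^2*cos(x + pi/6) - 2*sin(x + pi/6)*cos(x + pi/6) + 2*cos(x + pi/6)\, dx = (2*sin(x + pi/6)^2 - sin(x + pi/6) + 2)*sin(x + pi/6) + C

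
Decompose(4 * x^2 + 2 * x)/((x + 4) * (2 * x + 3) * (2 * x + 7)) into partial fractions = -21/(2*x + 7) + 3/(5*(2*x + 3)) + 56/(5*(x + 4))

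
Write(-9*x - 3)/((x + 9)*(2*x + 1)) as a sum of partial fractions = 3/(17*(2*x + 1)) - 78/(17*(x + 9))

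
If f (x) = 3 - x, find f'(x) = -1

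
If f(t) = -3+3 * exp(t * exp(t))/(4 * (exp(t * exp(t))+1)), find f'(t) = (3*t*exp(t*exp(t) + t) + 3*exp(t*exp(t) + t))/(4*exp(2*t*exp(t)) + 8*exp(t*exp(t)) + 4)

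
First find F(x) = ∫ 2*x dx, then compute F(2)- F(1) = 3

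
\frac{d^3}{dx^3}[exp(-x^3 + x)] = -27*x^6*exp(-x^3 + x) + 27*x^4*exp(-x^3 + x) + 54*x^3*exp(-x^3 + x) - 9*x^2*exp(-x^3 + x) - 18*x*exp(-x^3 + x) - 5*exp(-x^3 + x)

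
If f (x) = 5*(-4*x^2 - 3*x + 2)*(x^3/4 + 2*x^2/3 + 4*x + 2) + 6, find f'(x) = -25*x^4 - 205*x^3/3 - 525*x^2/2 - 560*x/3 + 10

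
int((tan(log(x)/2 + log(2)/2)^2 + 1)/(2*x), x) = tan(log(2*x)/2) + C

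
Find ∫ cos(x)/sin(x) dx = log(-sin(x)) + C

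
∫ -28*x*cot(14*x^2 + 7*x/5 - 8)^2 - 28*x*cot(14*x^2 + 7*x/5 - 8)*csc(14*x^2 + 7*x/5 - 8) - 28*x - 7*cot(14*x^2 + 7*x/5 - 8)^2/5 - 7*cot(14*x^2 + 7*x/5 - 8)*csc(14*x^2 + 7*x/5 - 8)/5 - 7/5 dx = cot(14*x^2 + 7*x/5 - 8) + csc(14*x^2 + 7*x/5 - 8) + C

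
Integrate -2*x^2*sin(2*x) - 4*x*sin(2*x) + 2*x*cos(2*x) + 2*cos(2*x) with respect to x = x*(x + 2)*cos(2*x) + C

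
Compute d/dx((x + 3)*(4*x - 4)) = 8*x + 8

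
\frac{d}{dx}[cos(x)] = -sin(x)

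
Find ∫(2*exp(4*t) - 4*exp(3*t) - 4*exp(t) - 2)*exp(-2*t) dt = (-exp(2*t) + 2*exp(t) + 1)^2*exp(-2*t) + C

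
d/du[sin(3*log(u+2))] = 3*cos(3*log(u + 2))/(u + 2)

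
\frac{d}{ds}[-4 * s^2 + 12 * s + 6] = 12 - 8*s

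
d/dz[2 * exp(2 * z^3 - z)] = 12*z^2*exp(2*z^3 - z) - 2*exp(2*z^3 - z)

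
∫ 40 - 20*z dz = -10*z^2 + 40*z + C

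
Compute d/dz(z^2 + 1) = 2*z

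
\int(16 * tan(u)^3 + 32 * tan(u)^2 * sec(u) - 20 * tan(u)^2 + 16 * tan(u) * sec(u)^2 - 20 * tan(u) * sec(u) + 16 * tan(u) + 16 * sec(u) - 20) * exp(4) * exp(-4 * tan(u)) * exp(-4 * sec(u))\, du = 4*(-tan(u) - sec(u) + 1)*exp(-4*tan(u) - 4*sec(u) + 4) + C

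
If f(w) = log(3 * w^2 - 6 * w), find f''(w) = (-2*w^2 + 4*w - 4)/(w^4 - 4*w^3 + 4*w^2)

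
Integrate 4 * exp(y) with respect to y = 4*exp(y) + C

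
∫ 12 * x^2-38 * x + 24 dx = 4*x^3 - 19*x^2 + 24*x + C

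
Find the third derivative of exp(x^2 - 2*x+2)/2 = 4*x^3*exp(x^2 - 2*x + 2) - 12*x^2*exp(x^2 - 2*x + 2) + 18*x*exp(x^2 - 2*x + 2) - 10*exp(x^2 - 2*x + 2)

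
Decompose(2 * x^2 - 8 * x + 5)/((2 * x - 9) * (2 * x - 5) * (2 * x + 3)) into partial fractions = 43/(192*(2*x + 3)) + 5/(64*(2*x - 5)) + 19/(96*(2*x - 9))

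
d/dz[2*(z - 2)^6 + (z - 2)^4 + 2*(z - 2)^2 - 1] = 12*z^5 - 120*z^4 + 484*z^3 - 984*z^2 + 1012*z - 424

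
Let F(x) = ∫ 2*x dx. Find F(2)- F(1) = 3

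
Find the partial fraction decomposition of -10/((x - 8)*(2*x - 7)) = 20/(9*(2*x - 7)) - 10/(9*(x - 8))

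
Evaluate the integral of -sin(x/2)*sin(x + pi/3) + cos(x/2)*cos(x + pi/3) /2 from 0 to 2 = sin(1)*cos(pi/3 + 2)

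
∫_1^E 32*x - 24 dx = -1 + (-3 + 4*E)^2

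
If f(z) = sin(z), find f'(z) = cos(z)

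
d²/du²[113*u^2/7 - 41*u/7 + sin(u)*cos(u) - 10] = 226/7 - 2*sin(2*u)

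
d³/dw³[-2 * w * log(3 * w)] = 2/w^2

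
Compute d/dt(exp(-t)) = -exp(-t)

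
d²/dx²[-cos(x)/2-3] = cos(x)/2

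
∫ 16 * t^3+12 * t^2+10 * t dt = 4*t^4 + 4*t^3 + 5*t^2 + C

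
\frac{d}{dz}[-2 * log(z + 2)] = -2/(z + 2)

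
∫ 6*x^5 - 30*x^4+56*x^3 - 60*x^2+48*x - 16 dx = x^6 - 6*x^5 + 14*x^4 - 20*x^3 + 24*x^2 - 16*x + C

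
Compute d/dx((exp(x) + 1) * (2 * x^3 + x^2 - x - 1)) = 2*x^3*exp(x) + 7*x^2*exp(x) + 6*x^2 + x*exp(x) + 2*x - 2*exp(x) - 1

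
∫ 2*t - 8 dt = t^2 - 8*t + C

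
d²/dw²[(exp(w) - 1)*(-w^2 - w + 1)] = -w^2*exp(w) - 5*w*exp(w) - 3*exp(w) + 2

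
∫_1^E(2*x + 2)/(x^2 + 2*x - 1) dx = -log(4) + log(-4 + 2*(1 + E)^2)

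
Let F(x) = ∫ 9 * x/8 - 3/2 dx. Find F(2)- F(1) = 3/16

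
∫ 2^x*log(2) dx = 2^x + C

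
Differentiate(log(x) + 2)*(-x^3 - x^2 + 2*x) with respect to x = -3*x^2*log(x) - 7*x^2 - 2*x*log(x) - 5*x + 2*log(x) + 6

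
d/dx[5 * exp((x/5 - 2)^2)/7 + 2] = 2*x*exp(x^2/25 - 4*x/5 + 4)/35 - 4*exp(x^2/25 - 4*x/5 + 4)/7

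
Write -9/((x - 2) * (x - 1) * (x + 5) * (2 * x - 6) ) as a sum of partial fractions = 3/(224*(x + 5)) - 3/(8*(x - 1)) + 9/(14*(x - 2)) - 9/(32*(x - 3))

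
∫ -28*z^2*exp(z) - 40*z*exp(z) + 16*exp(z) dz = 4*z*(4 - 7*z)*exp(z) + C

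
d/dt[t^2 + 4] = 2*t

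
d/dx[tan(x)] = cos(x)^(-2)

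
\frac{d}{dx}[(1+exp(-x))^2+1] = (-2*exp(x) - 2)*exp(-2*x)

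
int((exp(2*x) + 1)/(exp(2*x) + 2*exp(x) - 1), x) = log(2*sinh(x) + 2) + C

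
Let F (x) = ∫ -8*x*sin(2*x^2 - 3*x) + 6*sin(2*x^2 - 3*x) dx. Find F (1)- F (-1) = -2*cos(5) + 2*cos(1)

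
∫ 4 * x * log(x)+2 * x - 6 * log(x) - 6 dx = 2*x*(x - 3)*log(x) + C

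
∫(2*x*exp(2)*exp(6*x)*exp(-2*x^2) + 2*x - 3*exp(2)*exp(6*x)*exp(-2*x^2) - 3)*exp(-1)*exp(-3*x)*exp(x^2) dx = -2*sinh(-x^2 + 3*x + 1) + C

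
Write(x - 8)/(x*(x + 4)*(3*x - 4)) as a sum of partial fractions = -15/(16*(3*x - 4)) - 3/(16*(x + 4)) + 1/(2*x)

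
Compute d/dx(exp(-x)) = -exp(-x)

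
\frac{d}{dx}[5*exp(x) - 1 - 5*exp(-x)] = (5*exp(2*x) + 5)*exp(-x)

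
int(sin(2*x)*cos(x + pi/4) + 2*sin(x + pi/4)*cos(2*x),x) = sin(2*x)*sin(x + pi/4) + C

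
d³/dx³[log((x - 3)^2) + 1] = 4/(x^3 - 9*x^2 + 27*x - 27)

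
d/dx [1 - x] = -1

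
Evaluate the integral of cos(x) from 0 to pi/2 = 1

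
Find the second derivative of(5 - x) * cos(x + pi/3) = x*cos(x + pi/3) + 2*sin(x + pi/3) - 5*cos(x + pi/3)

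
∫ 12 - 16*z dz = -8*z^2 + 12*z + C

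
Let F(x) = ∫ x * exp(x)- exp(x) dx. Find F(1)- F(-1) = -E + 3*exp(-1)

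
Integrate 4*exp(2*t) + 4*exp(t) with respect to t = 2*(exp(t) + 2)*exp(t) + C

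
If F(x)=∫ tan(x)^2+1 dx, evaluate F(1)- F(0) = tan(1)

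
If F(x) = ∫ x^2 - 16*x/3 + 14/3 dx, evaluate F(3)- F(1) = -10/3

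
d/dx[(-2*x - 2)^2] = 8*x + 8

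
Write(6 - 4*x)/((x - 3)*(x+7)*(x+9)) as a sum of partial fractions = 7/(4*(x + 9)) - 17/(10*(x + 7)) - 1/(20*(x - 3))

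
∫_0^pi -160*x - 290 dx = -20*(4 + 2*pi)^2 + 30*pi + 320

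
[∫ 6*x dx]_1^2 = 9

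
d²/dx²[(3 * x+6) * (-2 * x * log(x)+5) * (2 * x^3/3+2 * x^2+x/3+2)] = (-80*x^4*log(x) - 36*x^4 - 240*x^3*log(x) - 20*x^3 - 156*x^2*log(x) + 170*x^2 - 32*x*log(x) + 82*x - 24)/x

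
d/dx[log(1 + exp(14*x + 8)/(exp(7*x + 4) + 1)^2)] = 14*exp(14*x + 8)/(2*exp(12)*exp(21*x) + 4*exp(8)*exp(14*x) + 3*exp(4)*exp(7*x) + 1)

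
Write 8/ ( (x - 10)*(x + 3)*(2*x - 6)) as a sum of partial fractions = 2/(39*(x + 3)) - 2/(21*(x - 3)) + 4/(91*(x - 10))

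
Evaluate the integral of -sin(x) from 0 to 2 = -1 + cos(2)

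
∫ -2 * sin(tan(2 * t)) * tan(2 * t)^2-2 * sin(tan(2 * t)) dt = cos(tan(2*t)) + C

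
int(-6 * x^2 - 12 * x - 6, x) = -2*x^3 - 6*x^2 - 6*x + C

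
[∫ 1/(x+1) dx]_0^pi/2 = log(1 + pi/2)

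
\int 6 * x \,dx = 3*x^2 + C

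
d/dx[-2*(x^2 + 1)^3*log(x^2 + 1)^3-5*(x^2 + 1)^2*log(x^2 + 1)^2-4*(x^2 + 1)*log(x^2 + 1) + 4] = -12*x^5*log(x^2 + 1)^3 - 12*x^5*log(x^2 + 1)^2 - 24*x^3*log(x^2 + 1)^3 - 44*x^3*log(x^2 + 1)^2 - 20*x^3*log(x^2 + 1) - 12*x*log(x^2 + 1)^3 - 32*x*log(x^2 + 1)^2 - 28*x*log(x^2 + 1) - 8*x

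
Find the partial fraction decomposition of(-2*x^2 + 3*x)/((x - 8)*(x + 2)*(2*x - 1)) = -4/(75*(2*x - 1)) - 7/(25*(x + 2)) - 52/(75*(x - 8))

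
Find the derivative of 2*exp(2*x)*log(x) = (4*x*exp(2*x)*log(x) + 2*exp(2*x))/x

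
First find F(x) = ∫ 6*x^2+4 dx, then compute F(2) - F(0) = 24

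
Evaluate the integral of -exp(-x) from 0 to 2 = -1 + exp(-2)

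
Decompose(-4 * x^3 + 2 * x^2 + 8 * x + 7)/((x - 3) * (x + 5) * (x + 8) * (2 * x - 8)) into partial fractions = -2119/(792*(x + 8)) + 517/(432*(x + 5)) + 59/(176*(x - 3)) - 185/(216*(x - 4))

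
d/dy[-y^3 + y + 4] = 1 - 3*y^2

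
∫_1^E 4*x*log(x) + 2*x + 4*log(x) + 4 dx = -2 + 2*(1 + E)^2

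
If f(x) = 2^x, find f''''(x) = 2^x*log(2)^4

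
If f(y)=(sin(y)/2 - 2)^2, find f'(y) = (sin(y)/2 - 2)*cos(y)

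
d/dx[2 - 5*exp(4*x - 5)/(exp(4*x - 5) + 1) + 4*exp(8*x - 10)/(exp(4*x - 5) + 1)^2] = (-20*exp(4*x - 5) + 12*exp(8*x - 10))/(exp(-15)*exp(12*x) + 3*exp(-10)*exp(8*x) + 3*exp(-5)*exp(4*x) + 1)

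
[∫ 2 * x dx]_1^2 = 3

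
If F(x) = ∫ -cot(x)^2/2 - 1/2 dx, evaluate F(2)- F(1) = -cot(1)/2 + cot(2)/2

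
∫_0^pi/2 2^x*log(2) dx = -1 + 2^(pi/2)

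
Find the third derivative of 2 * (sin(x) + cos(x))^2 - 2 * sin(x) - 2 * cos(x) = -16*cos(2*x) + 2*sqrt(2)*cos(x + pi/4)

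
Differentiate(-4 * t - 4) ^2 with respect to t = 32*t + 32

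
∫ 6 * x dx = 3*x^2 + C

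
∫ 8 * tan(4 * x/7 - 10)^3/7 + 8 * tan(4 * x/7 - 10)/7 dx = tan(4*x/7 - 10)^2 + C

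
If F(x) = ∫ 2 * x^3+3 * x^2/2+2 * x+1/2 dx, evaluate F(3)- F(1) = 62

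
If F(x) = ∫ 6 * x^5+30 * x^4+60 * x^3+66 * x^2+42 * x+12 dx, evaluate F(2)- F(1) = 703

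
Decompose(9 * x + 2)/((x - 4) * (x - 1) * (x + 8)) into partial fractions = -35/(54*(x + 8)) - 11/(27*(x - 1)) + 19/(18*(x - 4))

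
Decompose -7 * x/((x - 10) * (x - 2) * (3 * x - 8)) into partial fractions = 42/(11*(3*x - 8)) - 7/(8*(x - 2)) - 35/(88*(x - 10))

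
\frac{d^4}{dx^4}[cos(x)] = cos(x)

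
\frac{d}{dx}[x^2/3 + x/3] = 2*x/3 + 1/3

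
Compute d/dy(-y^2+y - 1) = 1 - 2*y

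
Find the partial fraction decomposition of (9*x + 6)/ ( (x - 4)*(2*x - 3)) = -39/(5*(2*x - 3)) + 42/(5*(x - 4))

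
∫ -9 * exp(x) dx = -9*exp(x) + C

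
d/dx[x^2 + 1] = 2*x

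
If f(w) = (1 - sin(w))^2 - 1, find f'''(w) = -4*sin(2*w) + 2*cos(w)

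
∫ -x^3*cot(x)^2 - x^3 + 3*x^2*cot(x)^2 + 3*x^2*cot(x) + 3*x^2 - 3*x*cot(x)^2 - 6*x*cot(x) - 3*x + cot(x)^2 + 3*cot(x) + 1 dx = (x - 1)^3*cot(x) + C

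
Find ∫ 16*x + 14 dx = 8*x^2 + 14*x + C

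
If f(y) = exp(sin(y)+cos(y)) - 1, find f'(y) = sqrt(2)*exp(sin(y))*exp(cos(y))*cos(y + pi/4)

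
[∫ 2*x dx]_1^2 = 3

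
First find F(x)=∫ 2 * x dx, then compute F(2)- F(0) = 4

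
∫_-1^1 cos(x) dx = 2*sin(1)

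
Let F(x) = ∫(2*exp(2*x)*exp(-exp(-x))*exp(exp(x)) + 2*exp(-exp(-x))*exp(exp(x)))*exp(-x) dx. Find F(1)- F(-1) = -2*exp(-E + exp(-1)) + 2*exp(E - exp(-1))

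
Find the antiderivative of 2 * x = x^2 + C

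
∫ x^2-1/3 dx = x^3/3 - x/3 + C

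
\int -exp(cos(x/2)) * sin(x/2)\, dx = 2*exp(cos(x/2)) + C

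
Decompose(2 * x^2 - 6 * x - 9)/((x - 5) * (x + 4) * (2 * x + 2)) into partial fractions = 47/(54*(x + 4)) + 1/(36*(x + 1)) + 11/(108*(x - 5))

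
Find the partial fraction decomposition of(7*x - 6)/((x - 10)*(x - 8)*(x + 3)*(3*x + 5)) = -477/(4060*(3*x + 5)) + 27/(572*(x + 3)) - 25/(319*(x - 8)) + 32/(455*(x - 10))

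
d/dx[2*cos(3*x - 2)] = -6*sin(3*x - 2)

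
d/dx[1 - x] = -1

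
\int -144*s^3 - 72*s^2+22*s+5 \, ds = -36*s^4 - 24*s^3 + 11*s^2 + 5*s + C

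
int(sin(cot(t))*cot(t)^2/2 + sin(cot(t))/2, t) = cos(cot(t))/2 + C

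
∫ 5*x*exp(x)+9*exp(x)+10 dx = (5*x + 4)*(exp(x) + 2) + C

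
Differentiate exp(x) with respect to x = exp(x)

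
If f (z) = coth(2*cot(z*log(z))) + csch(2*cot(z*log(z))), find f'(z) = (log(z) + 1)/(sin(z*log(z))^2*sinh(1/tan(z*log(z)))^2)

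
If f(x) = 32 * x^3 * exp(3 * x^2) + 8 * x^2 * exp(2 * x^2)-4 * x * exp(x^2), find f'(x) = 192*x^4*exp(3*x^2) + 32*x^3*exp(2*x^2) + 96*x^2*exp(3*x^2) - 8*x^2*exp(x^2) + 16*x*exp(2*x^2) - 4*exp(x^2)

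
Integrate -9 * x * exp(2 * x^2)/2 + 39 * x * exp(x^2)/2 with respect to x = 3*(26 - 3*exp(x^2))*exp(x^2)/8 + C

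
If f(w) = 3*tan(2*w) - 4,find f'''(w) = 144*tan(2*w)^4 + 192*tan(2*w)^2 + 48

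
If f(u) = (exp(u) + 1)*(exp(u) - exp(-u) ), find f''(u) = (4*exp(3*u) + exp(2*u) - 1)*exp(-u)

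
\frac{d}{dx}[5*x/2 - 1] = 5/2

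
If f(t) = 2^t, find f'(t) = 2^t*log(2)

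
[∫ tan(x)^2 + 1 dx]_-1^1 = 2*tan(1)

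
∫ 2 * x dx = x^2 + C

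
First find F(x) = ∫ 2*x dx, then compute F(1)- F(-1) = 0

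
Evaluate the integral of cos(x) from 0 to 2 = sin(2)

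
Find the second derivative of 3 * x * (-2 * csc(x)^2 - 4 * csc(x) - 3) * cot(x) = 6*(2*x*cos(x)/sin(x) + x*cos(x)/sin(x)^2 - 12*x*cos(x)/sin(x)^3 - 12*x*cos(x)/sin(x)^4 - 4 - 1/sin(x) + 8/sin(x)^2 + 6/sin(x)^3)/sin(x)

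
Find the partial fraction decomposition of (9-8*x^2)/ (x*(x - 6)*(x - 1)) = -1/(5*(x - 1)) - 93/(10*(x - 6)) + 3/(2*x)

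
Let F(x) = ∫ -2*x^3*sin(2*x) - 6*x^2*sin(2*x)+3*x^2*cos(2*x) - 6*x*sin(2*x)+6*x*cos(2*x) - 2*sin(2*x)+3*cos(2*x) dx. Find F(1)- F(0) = 8*cos(2) - 1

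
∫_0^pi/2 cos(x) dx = 1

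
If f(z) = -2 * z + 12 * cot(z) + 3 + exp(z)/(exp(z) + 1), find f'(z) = -(14*exp(2*z) + 12*exp(2*z)/tan(z)^2 + 27*exp(z) + 24*exp(z)/tan(z)^2 + 14 + 12/tan(z)^2)/(exp(2*z) + 2*exp(z) + 1)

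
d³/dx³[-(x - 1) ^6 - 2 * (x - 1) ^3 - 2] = -120*x^3 + 360*x^2 - 360*x + 108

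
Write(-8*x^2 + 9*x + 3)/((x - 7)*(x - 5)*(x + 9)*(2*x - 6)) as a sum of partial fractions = 121/(896*(x + 9)) - 7/(32*(x - 3)) + 19/(14*(x - 5)) - 163/(128*(x - 7))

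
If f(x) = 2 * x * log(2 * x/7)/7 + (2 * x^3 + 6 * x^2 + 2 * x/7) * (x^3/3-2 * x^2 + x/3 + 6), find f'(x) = 4*x^5 - 10*x^4 - 944*x^3/21 + 282*x^2/7 + 1516*x/21 + 2*log(x)/7 - 2*log(7)/7 + 2*log(2)/7 + 2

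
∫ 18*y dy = 9*y^2 + C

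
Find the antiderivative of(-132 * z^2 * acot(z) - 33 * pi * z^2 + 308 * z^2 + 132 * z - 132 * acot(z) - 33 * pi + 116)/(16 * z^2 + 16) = -(11*z - 16)*(12*acot(z) - 28 + 3*pi)/16 + C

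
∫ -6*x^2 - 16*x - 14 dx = -2*x^3 - 8*x^2 - 14*x + C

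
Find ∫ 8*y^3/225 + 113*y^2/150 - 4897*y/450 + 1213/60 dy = 2*y^4/225 + 113*y^3/450 - 4897*y^2/900 + 1213*y/60 + C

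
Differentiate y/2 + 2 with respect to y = 1/2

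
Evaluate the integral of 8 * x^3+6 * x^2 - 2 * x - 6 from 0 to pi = 2 + (1 + (1 + pi)^2)*(-2*pi - 1 + 2*pi^2)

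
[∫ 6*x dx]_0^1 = 3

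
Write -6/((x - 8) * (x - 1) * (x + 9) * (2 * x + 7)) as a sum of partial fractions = -16/(759*(2*x + 7)) + 3/(935*(x + 9)) + 1/(105*(x - 1)) - 6/(2737*(x - 8))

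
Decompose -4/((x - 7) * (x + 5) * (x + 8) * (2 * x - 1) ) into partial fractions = 32/(2431*(2*x - 1)) + 4/(765*(x + 8)) - 1/(99*(x + 5)) - 1/(585*(x - 7))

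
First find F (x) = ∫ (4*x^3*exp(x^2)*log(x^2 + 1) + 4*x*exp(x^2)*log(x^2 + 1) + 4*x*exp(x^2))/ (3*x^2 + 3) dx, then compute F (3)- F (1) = -2*E*log(2)/3 + 2*exp(9)*log(10)/3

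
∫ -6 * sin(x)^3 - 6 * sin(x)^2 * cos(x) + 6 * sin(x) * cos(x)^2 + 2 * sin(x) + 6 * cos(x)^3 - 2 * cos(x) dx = 2*sqrt(2)*sin(2*x)*sin(x + pi/4) + C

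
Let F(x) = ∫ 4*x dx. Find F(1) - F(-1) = 0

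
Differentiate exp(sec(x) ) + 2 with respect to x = exp(sec(x))*tan(x)*sec(x)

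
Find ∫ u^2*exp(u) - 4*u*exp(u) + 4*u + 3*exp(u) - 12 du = (u - 3)^2*(exp(u) + 2) + C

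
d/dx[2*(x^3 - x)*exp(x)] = 2*x^3*exp(x) + 6*x^2*exp(x) - 2*x*exp(x) - 2*exp(x)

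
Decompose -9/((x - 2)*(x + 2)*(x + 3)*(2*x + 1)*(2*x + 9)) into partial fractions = -3/(65*(2*x + 9)) + 3/(25*(2*x + 1)) + 3/(25*(x + 3)) - 3/(20*(x + 2)) - 9/(1300*(x - 2))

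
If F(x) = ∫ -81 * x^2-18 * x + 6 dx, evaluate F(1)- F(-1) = -42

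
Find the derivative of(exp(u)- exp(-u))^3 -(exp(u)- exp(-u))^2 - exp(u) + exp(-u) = (3*exp(6*u) - 2*exp(5*u) - 4*exp(4*u) - 4*exp(2*u) + 2*exp(u) + 3)*exp(-3*u)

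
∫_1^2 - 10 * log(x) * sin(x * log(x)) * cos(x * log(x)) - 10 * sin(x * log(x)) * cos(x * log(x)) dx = -5*sin(2*log(2))^2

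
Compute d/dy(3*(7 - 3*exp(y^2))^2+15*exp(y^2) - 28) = 108*y*exp(2*y^2) - 222*y*exp(y^2)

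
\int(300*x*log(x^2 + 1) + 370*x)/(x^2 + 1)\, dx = 5*(15*log(x^2 + 1) + 37)*log(x^2 + 1) + C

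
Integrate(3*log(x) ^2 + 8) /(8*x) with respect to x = log(x)^3/8 + log(x) + C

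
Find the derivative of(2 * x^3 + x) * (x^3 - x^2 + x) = 12*x^5 - 10*x^4 + 12*x^3 - 3*x^2 + 2*x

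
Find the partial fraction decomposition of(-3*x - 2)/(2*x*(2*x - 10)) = -17/(20*(x - 5)) + 1/(10*x)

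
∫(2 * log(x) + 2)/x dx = (log(x) + 1)^2 + C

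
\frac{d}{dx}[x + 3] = 1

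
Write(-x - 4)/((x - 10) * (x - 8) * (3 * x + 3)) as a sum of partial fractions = -1/(99*(x + 1)) + 2/(9*(x - 8)) - 7/(33*(x - 10))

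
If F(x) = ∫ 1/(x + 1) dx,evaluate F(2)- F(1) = -log(2) + log(3)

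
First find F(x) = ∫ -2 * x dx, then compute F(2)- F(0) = -4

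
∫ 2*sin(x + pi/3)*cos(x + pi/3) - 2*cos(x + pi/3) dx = (sin(x + pi/3) - 1)^2 + C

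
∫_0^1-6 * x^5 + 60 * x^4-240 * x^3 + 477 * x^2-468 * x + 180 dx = 56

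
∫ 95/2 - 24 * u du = -12*u^2 + 95*u/2 + C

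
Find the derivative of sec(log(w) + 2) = tan(log(w) + 2)*sec(log(w) + 2)/w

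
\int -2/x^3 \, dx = x^(-2) + C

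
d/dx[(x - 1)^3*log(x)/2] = (3*x^3*log(x) + x^3 - 6*x^2*log(x) - 3*x^2 + 3*x*log(x) + 3*x - 1)/(2*x)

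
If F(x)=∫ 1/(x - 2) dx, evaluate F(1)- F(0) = -log(2)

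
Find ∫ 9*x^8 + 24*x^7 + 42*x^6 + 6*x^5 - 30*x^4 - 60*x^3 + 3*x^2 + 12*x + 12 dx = x^9 + 3*x^8 + 6*x^7 + x^6 - 6*x^5 - 15*x^4 + x^3 + 6*x^2 + 12*x + C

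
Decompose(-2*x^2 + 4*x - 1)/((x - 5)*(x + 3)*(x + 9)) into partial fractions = -199/(84*(x + 9)) + 31/(48*(x + 3)) - 31/(112*(x - 5))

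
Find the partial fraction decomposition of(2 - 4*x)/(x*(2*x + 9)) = -40/(9*(2*x + 9)) + 2/(9*x)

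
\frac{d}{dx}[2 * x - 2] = 2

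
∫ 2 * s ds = s^2 + C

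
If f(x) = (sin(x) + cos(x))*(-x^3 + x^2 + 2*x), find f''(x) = x^3*sin(x) + x^3*cos(x) + 5*x^2*sin(x) - 7*x^2*cos(x) - 12*x*sin(x) - 4*x*cos(x) - 2*sin(x) + 6*cos(x)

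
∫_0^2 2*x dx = 4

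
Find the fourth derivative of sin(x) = sin(x)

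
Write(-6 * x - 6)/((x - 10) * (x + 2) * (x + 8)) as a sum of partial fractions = 7/(18*(x + 8)) - 1/(12*(x + 2)) - 11/(36*(x - 10))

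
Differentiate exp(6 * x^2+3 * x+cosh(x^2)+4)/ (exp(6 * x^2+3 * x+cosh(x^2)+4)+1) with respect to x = (2*x*sinh(x^2) + 12*x + 3)*exp(4)*exp(3*x)*exp(6*x^2)*exp(cosh(x^2))/(exp(4)*exp(3*x)*exp(6*x^2)*exp(cosh(x^2)) + 1)^2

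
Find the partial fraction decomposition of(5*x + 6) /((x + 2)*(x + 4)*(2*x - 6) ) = -1/(2*(x + 4)) + 1/(5*(x + 2)) + 3/(10*(x - 3))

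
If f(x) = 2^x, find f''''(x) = 2^x*log(2)^4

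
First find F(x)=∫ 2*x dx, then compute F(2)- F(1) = 3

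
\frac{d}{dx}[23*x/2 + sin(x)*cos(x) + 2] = cos(2*x) + 23/2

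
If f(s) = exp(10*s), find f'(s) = 10*exp(10*s)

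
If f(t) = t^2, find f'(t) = 2*t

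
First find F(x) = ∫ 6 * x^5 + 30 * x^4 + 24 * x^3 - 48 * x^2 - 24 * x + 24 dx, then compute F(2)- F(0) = 224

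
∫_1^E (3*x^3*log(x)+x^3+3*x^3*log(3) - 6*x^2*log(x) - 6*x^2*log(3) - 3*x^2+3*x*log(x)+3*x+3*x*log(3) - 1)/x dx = (-1 + E)^3*log(3*E)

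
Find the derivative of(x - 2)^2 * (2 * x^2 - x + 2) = 8*x^3 - 27*x^2 + 28*x - 12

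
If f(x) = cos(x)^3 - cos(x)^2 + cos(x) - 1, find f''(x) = -7*cos(x)/4 + 2*cos(2*x) - 9*cos(3*x)/4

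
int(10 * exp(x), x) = 10*exp(x) + C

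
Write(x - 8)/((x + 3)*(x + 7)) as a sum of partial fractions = 15/(4*(x + 7)) - 11/(4*(x + 3))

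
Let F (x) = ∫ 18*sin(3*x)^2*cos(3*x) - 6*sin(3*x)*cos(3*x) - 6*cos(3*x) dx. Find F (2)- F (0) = -(sin(6) + 2*cos(6)^2)*sin(6)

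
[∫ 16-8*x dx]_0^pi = 16 - 4*(-2 + pi)^2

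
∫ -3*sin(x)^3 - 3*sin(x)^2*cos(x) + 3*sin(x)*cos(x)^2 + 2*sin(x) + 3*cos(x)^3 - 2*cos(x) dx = -2*sqrt(2)*sin(x + pi/4)*cos(x + pi/4)^2 + C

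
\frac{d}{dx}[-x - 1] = -1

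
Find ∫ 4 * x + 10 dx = 2*x^2 + 10*x + C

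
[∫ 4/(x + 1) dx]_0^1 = 4*log(2)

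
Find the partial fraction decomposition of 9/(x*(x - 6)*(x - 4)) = -9/(8*(x - 4)) + 3/(4*(x - 6)) + 3/(8*x)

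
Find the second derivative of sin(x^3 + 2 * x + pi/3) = -9*x^4*sin(x^3 + 2*x + pi/3) - 12*x^2*sin(x^3 + 2*x + pi/3) + 6*x*cos(x^3 + 2*x + pi/3) - 4*sin(x^3 + 2*x + pi/3)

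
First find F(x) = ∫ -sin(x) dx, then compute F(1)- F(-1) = 0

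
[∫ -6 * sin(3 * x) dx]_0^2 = -2 + 2*cos(6)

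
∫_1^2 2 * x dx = 3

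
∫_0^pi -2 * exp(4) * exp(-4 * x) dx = -exp(4)/2 + exp(4 - 4*pi)/2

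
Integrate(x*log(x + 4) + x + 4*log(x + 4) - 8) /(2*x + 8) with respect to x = (x - 8)*log(x + 4)/2 + C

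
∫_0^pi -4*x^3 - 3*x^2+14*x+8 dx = (2 + pi)^2*(-pi^2 - 1 + 3*pi) + 4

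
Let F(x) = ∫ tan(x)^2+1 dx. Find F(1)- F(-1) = 2*tan(1)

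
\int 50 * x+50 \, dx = 25*x^2 + 50*x + C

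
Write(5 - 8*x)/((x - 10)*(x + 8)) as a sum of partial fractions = -23/(6*(x + 8)) - 25/(6*(x - 10))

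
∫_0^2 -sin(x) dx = -1 + cos(2)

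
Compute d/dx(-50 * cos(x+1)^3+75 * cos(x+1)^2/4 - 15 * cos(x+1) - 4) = 105*sin(x + 1)/2 - 75*sin(2*(x + 1))/4 + 75*sin(3*(x + 1))/2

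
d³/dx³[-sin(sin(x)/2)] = (-6*sin(x)*sin(sin(x)/2) + cos(x)^2*cos(sin(x)/2) + 4*cos(sin(x)/2))*cos(x)/8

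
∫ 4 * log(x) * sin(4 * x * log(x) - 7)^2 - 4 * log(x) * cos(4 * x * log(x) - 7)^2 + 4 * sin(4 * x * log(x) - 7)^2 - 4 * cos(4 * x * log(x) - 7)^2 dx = -sin(8*x*log(x) - 14)/2 + C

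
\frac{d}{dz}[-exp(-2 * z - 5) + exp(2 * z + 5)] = (2*exp(4*z + 10) + 2)*exp(-2*z - 5)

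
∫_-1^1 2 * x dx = 0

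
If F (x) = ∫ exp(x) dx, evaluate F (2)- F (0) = -1 + exp(2)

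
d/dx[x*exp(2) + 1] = exp(2)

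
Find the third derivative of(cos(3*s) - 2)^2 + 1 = -108*sin(3*s) + 108*sin(6*s)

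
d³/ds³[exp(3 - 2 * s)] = -8*exp(3 - 2*s)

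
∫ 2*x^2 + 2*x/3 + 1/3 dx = 2*x^3/3 + x^2/3 + x/3 + C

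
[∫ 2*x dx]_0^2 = 4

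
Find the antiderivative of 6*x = 3*x^2 + C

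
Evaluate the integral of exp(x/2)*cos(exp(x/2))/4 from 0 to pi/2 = -sin(1)/2 + sin(exp(pi/4))/2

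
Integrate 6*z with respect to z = 3*z^2 + C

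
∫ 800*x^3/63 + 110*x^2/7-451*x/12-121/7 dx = 200*x^4/63 + 110*x^3/21 - 451*x^2/24 - 121*x/7 + C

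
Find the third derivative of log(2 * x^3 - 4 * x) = (6*x^6 + 12*x^4 + 24*x^2 - 16)/(x^9 - 6*x^7 + 12*x^5 - 8*x^3)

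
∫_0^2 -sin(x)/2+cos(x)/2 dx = -1/2 + cos(2)/2 + sin(2)/2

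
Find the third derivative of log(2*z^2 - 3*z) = (32*z^3 - 72*z^2 + 108*z - 54)/(8*z^6 - 36*z^5 + 54*z^4 - 27*z^3)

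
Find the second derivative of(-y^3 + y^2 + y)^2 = 30*y^4 - 40*y^3 - 12*y^2 + 12*y + 2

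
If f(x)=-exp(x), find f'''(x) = -exp(x)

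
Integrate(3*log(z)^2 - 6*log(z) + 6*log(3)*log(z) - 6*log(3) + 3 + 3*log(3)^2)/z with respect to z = (log(3*z) - 1)^3 + C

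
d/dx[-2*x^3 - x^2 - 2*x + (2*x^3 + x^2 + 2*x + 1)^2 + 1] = 24*x^5 + 20*x^4 + 36*x^3 + 18*x^2 + 10*x + 2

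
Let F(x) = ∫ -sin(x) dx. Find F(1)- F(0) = -1 + cos(1)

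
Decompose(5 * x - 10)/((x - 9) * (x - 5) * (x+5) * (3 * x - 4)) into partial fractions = -90/(4807*(3*x - 4)) + 1/(76*(x + 5)) - 3/(88*(x - 5)) + 5/(184*(x - 9))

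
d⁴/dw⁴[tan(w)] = 24*tan(w)^5 + 40*tan(w)^3 + 16*tan(w)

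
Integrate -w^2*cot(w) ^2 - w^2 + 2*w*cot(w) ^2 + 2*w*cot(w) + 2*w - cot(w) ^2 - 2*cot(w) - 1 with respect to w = (w - 1)^2*cot(w) + C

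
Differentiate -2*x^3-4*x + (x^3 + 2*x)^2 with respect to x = 6*x^5 + 16*x^3 - 6*x^2 + 8*x - 4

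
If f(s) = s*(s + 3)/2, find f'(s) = s + 3/2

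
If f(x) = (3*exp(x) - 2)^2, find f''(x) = 36*exp(2*x) - 12*exp(x)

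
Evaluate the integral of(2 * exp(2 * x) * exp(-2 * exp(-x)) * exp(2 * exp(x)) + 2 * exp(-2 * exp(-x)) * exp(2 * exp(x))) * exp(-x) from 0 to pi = -1 + exp(-2*exp(-pi) + 2*exp(pi))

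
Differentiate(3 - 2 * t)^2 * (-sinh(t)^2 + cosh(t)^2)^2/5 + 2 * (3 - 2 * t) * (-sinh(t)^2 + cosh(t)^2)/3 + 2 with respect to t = 8*t/5 - 56/15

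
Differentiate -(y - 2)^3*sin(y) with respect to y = (y - 2)^2*(-y*cos(y) - 3*sin(y) + 2*cos(y))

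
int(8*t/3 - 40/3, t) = 4*t^2/3 - 40*t/3 + C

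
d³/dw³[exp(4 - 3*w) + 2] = -27*exp(4 - 3*w)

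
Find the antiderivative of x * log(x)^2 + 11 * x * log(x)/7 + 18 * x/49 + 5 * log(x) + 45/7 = 7*x*log(x) + 2*x + (7*x*log(x) + 2*x - 14)^2/98 + C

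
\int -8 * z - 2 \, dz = -4*z^2 - 2*z + C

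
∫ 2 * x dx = x^2 + C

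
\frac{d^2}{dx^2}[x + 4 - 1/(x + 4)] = -2/(x^3 + 12*x^2 + 48*x + 64)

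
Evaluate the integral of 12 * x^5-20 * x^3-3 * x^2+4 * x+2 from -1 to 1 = 2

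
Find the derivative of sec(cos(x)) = -sin(x)*tan(cos(x))*sec(cos(x))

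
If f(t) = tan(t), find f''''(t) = 24*tan(t)^5 + 40*tan(t)^3 + 16*tan(t)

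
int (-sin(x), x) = cos(x) + C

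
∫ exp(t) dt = exp(t) + C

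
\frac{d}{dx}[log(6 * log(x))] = 1/(x*log(x))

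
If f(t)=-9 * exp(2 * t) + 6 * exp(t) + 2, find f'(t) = -18*exp(2*t) + 6*exp(t)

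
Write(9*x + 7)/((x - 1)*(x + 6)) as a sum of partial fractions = 47/(7*(x + 6)) + 16/(7*(x - 1))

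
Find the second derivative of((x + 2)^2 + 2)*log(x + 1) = (2*x^2*log(x + 1) + 3*x^2 + 4*x*log(x + 1) + 8*x + 2*log(x + 1) + 2)/(x^2 + 2*x + 1)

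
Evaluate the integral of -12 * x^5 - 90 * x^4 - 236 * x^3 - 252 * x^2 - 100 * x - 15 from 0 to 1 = -228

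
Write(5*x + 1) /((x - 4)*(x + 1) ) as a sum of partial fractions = 4/(5*(x + 1)) + 21/(5*(x - 4))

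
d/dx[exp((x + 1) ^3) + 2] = 3*x^2*exp(x^3 + 3*x^2 + 3*x + 1) + 6*x*exp(x^3 + 3*x^2 + 3*x + 1) + 3*exp(x^3 + 3*x^2 + 3*x + 1)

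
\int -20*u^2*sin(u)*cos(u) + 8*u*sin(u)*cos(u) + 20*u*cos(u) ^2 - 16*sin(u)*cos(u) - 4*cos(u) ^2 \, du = (10*u^2 - 4*u + 8)*cos(u)^2 + C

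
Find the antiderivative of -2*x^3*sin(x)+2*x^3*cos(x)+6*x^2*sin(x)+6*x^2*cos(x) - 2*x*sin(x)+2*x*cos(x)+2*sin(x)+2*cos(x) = 2*sqrt(2)*x*(x^2 + 1)*sin(x + pi/4) + C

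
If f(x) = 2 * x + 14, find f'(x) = 2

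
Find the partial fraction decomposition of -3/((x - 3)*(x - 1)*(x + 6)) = -1/(21*(x + 6)) + 3/(14*(x - 1)) - 1/(6*(x - 3))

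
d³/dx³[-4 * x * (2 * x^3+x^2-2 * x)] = -192*x - 24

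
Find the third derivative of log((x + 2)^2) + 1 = 4/(x^3 + 6*x^2 + 12*x + 8)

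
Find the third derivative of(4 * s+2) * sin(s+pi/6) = -4*s*cos(s + pi/6) - 12*sin(s + pi/6) - 2*cos(s + pi/6)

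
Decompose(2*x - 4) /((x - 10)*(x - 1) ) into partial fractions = 2/(9*(x - 1)) + 16/(9*(x - 10))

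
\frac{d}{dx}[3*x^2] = 6*x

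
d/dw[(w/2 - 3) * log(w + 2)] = (w*log(w + 2) + w + 2*log(w + 2) - 6)/(2*w + 4)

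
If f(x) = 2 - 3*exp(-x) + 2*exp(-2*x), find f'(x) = (3*exp(x) - 4)*exp(-2*x)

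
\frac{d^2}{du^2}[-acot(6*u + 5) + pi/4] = (-108*u - 90)/(324*u^4 + 1080*u^3 + 1368*u^2 + 780*u + 169)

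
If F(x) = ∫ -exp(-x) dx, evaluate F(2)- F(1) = -exp(-1) + exp(-2)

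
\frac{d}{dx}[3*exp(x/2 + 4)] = 3*exp(x/2 + 4)/2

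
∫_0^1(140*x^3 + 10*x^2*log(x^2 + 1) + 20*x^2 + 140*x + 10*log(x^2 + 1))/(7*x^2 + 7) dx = 10*log(2)/7 + 10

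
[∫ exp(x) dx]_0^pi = -1 + exp(pi)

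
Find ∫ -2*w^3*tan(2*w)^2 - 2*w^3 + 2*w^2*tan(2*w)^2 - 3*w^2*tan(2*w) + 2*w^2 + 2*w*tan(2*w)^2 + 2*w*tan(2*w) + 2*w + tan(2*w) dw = w*(-w^2 + w + 1)*tan(2*w) + C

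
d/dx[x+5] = 1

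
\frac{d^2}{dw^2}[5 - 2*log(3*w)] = 2/w^2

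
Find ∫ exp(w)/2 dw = exp(w)/2 + C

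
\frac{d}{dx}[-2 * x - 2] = -2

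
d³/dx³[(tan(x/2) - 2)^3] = 15*tan(x/2)^6/2 - 18*tan(x/2)^5 + 93*tan(x/2)^4/4 - 30*tan(x/2)^3 + 39*tan(x/2)^2/2 - 12*tan(x/2) + 15/4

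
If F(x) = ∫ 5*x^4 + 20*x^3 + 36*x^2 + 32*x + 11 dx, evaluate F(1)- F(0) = 45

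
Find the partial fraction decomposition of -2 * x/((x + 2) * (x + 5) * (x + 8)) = 8/(9*(x + 8)) - 10/(9*(x + 5)) + 2/(9*(x + 2))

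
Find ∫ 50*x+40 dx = 25*x^2 + 40*x + C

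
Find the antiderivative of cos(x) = sin(x) + C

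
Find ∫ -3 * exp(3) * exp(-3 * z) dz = exp(3 - 3*z) + C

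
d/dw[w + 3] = 1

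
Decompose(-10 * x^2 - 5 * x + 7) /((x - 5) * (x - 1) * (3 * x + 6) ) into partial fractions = -23/(63*(x + 2)) + 2/(9*(x - 1)) - 67/(21*(x - 5))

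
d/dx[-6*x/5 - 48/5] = -6/5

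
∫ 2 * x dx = x^2 + C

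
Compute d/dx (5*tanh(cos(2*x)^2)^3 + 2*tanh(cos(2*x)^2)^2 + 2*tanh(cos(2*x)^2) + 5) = 60*sin(2*x)*cos(2*x)*tanh(cos(2*x)^2)^4 + 16*sin(2*x)*cos(2*x)*tanh(cos(2*x)^2)^3 - 52*sin(2*x)*cos(2*x)*tanh(cos(2*x)^2)^2 - 16*sin(2*x)*cos(2*x)*tanh(cos(2*x)^2) - 4*sin(4*x)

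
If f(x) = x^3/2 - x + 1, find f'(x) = 3*x^2/2 - 1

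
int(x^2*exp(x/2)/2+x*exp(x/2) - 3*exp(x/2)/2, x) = (x - 1)^2*exp(x/2) + C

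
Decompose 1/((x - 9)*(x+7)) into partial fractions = -1/(16*(x + 7)) + 1/(16*(x - 9))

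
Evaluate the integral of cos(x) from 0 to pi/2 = 1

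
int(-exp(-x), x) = exp(-x) + C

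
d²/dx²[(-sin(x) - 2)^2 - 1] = -4*sin(x) + 2*cos(2*x)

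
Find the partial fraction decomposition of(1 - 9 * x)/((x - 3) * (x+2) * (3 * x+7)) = 99/(8*(3*x + 7)) - 19/(5*(x + 2)) - 13/(40*(x - 3))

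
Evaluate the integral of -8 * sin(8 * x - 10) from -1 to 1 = -cos(18) + cos(2)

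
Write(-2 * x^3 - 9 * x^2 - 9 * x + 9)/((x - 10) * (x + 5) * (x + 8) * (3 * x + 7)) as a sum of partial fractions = -173/(5032*(3*x + 7)) - 529/(918*(x + 8)) + 79/(360*(x + 5)) - 2981/(9990*(x - 10))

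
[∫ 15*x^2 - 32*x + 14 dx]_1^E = -27 + (4 + 5*E)*((-2 + E)^2 + 2)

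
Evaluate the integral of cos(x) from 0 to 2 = sin(2)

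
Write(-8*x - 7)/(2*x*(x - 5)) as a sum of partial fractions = -47/(10*(x - 5)) + 7/(10*x)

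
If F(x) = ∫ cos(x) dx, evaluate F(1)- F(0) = sin(1)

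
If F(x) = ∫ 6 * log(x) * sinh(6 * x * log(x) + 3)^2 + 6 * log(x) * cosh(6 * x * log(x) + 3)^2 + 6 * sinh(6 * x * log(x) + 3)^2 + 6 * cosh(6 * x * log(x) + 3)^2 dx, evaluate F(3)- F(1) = -sinh(6)/2 + sinh(6 + 36*log(3))/2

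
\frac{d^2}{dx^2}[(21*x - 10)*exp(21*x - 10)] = 9261*x*exp(21*x - 10) - 3528*exp(21*x - 10)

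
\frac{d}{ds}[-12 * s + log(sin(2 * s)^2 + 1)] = (-12*sin(2*s)^2 + 2*sin(4*s) - 12)/(sin(2*s)^2 + 1)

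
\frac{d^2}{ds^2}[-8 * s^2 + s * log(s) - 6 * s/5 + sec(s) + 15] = (-16*s - s/cos(s) + 2*s/cos(s)^3 + 1)/s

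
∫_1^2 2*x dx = 3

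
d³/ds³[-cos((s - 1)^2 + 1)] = -8*s^3*sin(s^2 - 2*s + 2) + 24*s^2*sin(s^2 - 2*s + 2) - 24*s*sin(s^2 - 2*s + 2) + 12*s*cos(s^2 - 2*s + 2) + 8*sin(s^2 - 2*s + 2) - 12*cos(s^2 - 2*s + 2)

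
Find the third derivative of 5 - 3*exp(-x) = 3*exp(-x)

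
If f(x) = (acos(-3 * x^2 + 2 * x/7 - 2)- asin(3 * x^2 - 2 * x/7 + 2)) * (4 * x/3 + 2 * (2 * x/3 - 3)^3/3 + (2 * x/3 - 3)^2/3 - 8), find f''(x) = 32*x*acos(-3*x^2 + 2*x/7 - 2)/27 - 32*x*asin(3*x^2 - 2*x/7 + 2)/27 - 136*acos(-3*x^2 + 2*x/7 - 2)/27 + 136*asin(3*x^2 - 2*x/7 + 2)/27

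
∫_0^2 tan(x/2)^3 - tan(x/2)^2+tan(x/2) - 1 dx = -1 + (-1 + tan(1))^2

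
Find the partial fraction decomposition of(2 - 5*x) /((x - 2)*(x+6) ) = -4/(x + 6) - 1/(x - 2)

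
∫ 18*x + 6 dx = 9*x^2 + 6*x + C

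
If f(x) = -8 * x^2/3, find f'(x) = -16*x/3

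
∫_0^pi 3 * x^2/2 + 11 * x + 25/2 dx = -4 + (pi/2 + 4)*(1 + 3*pi + pi^2)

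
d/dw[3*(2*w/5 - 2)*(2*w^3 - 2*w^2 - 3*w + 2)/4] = 12*w^3/5 - 54*w^2/5 + 21*w/5 + 51/10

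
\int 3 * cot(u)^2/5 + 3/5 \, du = -3/(5*tan(u)) + C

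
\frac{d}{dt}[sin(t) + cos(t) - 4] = -sin(t) + cos(t)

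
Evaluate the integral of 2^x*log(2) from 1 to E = -2 + 2^E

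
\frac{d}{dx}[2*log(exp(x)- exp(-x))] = (2*exp(2*x) + 2)/(exp(2*x) - 1)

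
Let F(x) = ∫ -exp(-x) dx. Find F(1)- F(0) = -1 + exp(-1)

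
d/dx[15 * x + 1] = 15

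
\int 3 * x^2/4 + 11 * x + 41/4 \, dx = x^3/4 + 11*x^2/2 + 41*x/4 + C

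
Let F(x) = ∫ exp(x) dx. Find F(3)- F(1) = -E + exp(3)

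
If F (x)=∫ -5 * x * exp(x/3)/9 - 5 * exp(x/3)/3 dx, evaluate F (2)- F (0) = -10*exp(2/3)/3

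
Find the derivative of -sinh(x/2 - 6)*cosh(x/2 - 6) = -cosh(x - 12)/2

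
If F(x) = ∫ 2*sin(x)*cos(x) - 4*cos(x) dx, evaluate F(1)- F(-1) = -8*sin(1)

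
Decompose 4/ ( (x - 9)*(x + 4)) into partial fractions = -4/(13*(x + 4)) + 4/(13*(x - 9))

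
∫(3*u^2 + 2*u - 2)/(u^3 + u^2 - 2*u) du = log(u*(u^2 + u - 2)) + C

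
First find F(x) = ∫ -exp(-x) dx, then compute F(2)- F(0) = -1 + exp(-2)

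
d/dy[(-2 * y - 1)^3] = -24*y^2 - 24*y - 6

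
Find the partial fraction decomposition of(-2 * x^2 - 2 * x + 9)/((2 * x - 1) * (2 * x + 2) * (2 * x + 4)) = 1/(2*(2*x - 1)) + 1/(4*(x + 2)) - 3/(4*(x + 1))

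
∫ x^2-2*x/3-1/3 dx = x^3/3 - x^2/3 - x/3 + C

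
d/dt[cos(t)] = -sin(t)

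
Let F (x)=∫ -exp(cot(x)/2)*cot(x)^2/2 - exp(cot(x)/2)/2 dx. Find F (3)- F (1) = -exp(cot(1)/2) + exp(cot(3)/2)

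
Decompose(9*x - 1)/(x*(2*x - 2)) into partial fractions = 4/(x - 1) + 1/(2*x)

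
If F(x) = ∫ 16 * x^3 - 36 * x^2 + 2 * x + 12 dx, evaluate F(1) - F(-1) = 0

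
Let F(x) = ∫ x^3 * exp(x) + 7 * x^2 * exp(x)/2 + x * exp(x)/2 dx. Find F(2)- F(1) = -3*E/2 + 19*exp(2)/2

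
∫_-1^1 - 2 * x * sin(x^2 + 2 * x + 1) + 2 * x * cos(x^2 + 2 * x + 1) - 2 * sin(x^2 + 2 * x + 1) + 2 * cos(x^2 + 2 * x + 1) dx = -1 + sin(4) + cos(4)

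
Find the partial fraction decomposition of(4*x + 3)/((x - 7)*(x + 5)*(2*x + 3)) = 12/(119*(2*x + 3)) - 17/(84*(x + 5)) + 31/(204*(x - 7))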